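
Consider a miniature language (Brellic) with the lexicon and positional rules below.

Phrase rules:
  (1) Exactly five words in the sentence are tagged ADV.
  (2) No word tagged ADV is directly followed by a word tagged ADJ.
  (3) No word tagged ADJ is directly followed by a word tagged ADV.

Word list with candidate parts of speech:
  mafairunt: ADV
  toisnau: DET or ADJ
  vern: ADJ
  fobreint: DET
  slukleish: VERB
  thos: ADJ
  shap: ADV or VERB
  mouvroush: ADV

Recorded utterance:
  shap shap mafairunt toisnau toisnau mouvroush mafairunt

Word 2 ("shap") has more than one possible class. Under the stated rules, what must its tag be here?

ADV

Candidates per position — 1:shap {ADV,VERB}; 2:shap {ADV,VERB}; 3:mafairunt {ADV}; 4:toisnau {DET,ADJ}; 5:toisnau {DET,ADJ}; 6:mouvroush {ADV}; 7:mafairunt {ADV}.
At position 1, choosing VERB makes rule 1 impossible to satisfy; hence ADV.
At position 2, choosing VERB makes rule 1 impossible to satisfy; hence ADV.
At position 4, choosing ADJ makes rule 2 impossible to satisfy; hence DET.
At position 5, choosing ADJ makes rule 3 impossible to satisfy; hence DET.
The only consistent sequence is: ADV ADV ADV DET DET ADV ADV.
Rule-by-rule: rule 1 satisfied; rule 2 satisfied; rule 3 satisfied.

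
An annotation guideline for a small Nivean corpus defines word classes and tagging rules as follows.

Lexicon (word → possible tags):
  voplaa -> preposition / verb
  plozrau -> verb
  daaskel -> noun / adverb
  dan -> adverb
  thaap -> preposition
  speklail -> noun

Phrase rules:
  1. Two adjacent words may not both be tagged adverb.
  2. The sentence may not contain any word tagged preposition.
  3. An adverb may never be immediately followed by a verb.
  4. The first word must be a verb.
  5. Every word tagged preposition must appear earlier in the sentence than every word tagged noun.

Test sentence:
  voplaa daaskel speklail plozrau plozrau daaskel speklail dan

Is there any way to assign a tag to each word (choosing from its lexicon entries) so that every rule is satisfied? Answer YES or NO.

YES

Candidates per position — 1:voplaa {preposition,verb}; 2:daaskel {noun,adverb}; 3:speklail {noun}; 4:plozrau {verb}; 5:plozrau {verb}; 6:daaskel {noun,adverb}; 7:speklail {noun}; 8:dan {adverb}.
One satisfying assignment: verb adverb noun verb verb noun noun adverb.
Check: rule 1 ok; rule 2 ok; rule 3 ok; rule 4 ok; rule 5 ok.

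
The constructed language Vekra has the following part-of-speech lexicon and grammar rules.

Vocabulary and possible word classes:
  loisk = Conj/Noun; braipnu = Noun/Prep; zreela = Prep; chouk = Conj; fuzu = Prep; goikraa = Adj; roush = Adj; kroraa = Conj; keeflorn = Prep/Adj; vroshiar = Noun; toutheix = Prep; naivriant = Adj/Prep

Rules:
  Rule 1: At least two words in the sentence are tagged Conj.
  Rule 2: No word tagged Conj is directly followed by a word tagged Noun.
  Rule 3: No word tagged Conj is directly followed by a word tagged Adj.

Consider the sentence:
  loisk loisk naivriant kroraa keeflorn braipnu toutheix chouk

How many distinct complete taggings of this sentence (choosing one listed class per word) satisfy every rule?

8

Candidates per position — 1:loisk {Conj,Noun}; 2:loisk {Conj,Noun}; 3:naivriant {Adj,Prep}; 4:kroraa {Conj}; 5:keeflorn {Prep,Adj}; 6:braipnu {Noun,Prep}; 7:toutheix {Prep}; 8:chouk {Conj}.
There are 32 candidate sequences in total.
Checking each against the rules leaves 8 sequences.
Count = 8.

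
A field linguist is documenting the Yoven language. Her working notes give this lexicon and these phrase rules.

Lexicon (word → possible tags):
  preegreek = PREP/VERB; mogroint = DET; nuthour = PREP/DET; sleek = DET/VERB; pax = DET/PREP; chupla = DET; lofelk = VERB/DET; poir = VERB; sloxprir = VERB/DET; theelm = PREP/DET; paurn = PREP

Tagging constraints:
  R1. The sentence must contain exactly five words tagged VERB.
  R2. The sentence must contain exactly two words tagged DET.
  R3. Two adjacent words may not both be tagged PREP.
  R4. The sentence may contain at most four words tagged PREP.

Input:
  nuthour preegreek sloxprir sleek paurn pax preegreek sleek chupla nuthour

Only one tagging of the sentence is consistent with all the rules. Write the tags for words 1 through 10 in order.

PREP VERB VERB VERB PREP DET VERB VERB DET PREP

Candidates per position — 1:nuthour {PREP,DET}; 2:preegreek {PREP,VERB}; 3:sloxprir {VERB,DET}; 4:sleek {DET,VERB}; 5:paurn {PREP}; 6:pax {DET,PREP}; 7:preegreek {PREP,VERB}; 8:sleek {DET,VERB}; 9:chupla {DET}; 10:nuthour {PREP,DET}.
At position 2, choosing PREP makes rule 1 impossible to satisfy; hence VERB.
At position 3, choosing DET makes rule 1 impossible to satisfy; hence VERB.
At position 4, choosing DET makes rule 1 impossible to satisfy; hence VERB.
At position 6, choosing PREP makes rule 3 impossible to satisfy; hence DET.
At position 7, choosing PREP makes rule 1 impossible to satisfy; hence VERB.
At position 8, choosing DET makes rule 1 impossible to satisfy; hence VERB.
At position 10, choosing DET makes rule 2 impossible to satisfy; hence PREP.
At position 1, choosing DET makes rule 2 impossible to satisfy; hence PREP.
The unique satisfying tagging is: PREP VERB VERB VERB PREP DET VERB VERB DET PREP.
Verifying each rule — rule 1 holds; rule 2 holds; rule 3 holds; rule 4 holds.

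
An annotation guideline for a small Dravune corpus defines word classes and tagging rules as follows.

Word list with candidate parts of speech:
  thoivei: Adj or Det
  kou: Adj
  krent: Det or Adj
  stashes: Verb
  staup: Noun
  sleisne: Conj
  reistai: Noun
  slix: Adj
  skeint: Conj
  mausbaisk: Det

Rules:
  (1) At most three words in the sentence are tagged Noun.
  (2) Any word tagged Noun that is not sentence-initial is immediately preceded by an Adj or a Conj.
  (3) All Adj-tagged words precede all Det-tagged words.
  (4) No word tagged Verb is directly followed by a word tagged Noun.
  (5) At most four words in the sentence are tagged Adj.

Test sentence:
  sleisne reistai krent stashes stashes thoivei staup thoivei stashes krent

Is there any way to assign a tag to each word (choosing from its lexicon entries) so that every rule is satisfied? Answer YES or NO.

Candidates per position — 1:sleisne {Conj}; 2:reistai {Noun}; 3:krent {Det,Adj}; 4:stashes {Verb}; 5:stashes {Verb}; 6:thoivei {Adj,Det}; 7:staup {Noun}; 8:thoivei {Adj,Det}; 9:stashes {Verb}; 10:krent {Det,Adj}.
One satisfying assignment: Conj Noun Adj Verb Verb Adj Noun Adj Verb Det.
Check: rule 1 holds; rule 2 holds; rule 3 holds; rule 4 holds; rule 5 holds.

YES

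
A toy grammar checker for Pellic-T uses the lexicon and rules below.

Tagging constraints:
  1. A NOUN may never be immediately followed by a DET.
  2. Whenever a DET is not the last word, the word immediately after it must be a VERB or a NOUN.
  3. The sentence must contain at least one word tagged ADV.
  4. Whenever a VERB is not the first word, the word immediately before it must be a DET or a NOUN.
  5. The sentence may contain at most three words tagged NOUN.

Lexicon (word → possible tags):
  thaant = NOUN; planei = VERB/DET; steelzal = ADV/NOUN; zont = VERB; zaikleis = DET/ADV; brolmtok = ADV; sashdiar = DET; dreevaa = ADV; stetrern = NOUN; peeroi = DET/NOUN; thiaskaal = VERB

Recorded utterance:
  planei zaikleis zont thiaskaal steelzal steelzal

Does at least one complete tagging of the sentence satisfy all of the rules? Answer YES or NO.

Candidates per position — 1:planei {VERB,DET}; 2:zaikleis {DET,ADV}; 3:zont {VERB}; 4:thiaskaal {VERB}; 5:steelzal {ADV,NOUN}; 6:steelzal {ADV,NOUN}.
Rule 4 cannot be satisfied by any choice of tags from the lexicon.
So there is no consistent tagging.

NO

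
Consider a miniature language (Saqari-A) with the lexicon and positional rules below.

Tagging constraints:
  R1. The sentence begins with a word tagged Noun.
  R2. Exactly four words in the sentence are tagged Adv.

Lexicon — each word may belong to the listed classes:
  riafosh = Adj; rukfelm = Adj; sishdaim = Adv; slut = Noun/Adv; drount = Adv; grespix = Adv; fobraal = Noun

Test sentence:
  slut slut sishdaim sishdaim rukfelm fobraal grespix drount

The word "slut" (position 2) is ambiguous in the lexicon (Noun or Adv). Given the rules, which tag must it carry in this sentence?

Candidates per position — 1:slut {Noun,Adv}; 2:slut {Noun,Adv}; 3:sishdaim {Adv}; 4:sishdaim {Adv}; 5:rukfelm {Adj}; 6:fobraal {Noun}; 7:grespix {Adv}; 8:drount {Adv}.
Word 1 cannot be Adv — rule 1 would then fail for every completion. It is Noun.
Word 2 cannot be Adv — rule 2 would then fail for every completion. It is Noun.
So the tagging must be: Noun Noun Adv Adv Adj Noun Adv Adv.
Rule-by-rule: rule 1 holds; rule 2 holds.

Noun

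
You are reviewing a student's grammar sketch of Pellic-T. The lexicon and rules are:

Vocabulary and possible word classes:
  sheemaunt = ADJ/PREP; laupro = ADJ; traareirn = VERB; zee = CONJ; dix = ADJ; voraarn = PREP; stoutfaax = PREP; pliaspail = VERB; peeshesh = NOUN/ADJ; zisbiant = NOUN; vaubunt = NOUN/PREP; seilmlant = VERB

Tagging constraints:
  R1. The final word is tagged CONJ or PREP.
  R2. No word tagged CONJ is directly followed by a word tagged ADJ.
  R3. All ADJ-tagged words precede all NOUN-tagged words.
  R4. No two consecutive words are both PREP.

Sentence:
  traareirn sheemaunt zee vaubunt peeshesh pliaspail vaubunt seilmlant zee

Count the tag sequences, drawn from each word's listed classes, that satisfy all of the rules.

Candidates per position — 1:traareirn {VERB}; 2:sheemaunt {ADJ,PREP}; 3:zee {CONJ}; 4:vaubunt {NOUN,PREP}; 5:peeshesh {NOUN,ADJ}; 6:pliaspail {VERB}; 7:vaubunt {NOUN,PREP}; 8:seilmlant {VERB}; 9:zee {CONJ}.
There are 16 candidate sequences in total.
Checking each against the rules leaves 12 sequences.
Count = 12.

12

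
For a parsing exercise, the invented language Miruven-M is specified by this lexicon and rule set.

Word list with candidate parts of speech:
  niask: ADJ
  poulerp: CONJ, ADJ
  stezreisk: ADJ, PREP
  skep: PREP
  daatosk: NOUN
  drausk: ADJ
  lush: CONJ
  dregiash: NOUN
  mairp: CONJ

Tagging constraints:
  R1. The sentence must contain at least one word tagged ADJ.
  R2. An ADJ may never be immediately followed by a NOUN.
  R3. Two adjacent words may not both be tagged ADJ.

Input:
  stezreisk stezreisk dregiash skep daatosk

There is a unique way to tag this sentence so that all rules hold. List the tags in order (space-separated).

ADJ PREP NOUN PREP NOUN

Candidates per position — 1:stezreisk {ADJ,PREP}; 2:stezreisk {ADJ,PREP}; 3:dregiash {NOUN}; 4:skep {PREP}; 5:daatosk {NOUN}.
Position 2: ADJ is ruled out by rule 2; that leaves PREP.
Position 1: PREP is ruled out by rule 1; that leaves ADJ.
The only consistent sequence is: ADJ PREP NOUN PREP NOUN.
Checking: rule 1 ok; rule 2 ok; rule 3 ok.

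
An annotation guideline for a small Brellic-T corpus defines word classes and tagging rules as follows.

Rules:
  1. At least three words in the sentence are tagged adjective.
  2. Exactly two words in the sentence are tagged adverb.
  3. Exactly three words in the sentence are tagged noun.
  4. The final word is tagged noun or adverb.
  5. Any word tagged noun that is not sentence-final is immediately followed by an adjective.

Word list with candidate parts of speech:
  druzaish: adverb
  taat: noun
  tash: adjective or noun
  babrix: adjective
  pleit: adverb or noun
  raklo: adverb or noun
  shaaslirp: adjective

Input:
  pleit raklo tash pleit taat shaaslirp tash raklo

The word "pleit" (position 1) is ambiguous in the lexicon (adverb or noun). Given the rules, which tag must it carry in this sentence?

adverb

Candidates per position — 1:pleit {adverb,noun}; 2:raklo {adverb,noun}; 3:tash {adjective,noun}; 4:pleit {adverb,noun}; 5:taat {noun}; 6:shaaslirp {adjective}; 7:tash {adjective,noun}; 8:raklo {adverb,noun}.
Word 1 cannot be noun — rule 5 would then fail for every completion. It is adverb.
Word 3 cannot be noun — rule 1 would then fail for every completion. It is adjective.
Word 4 cannot be noun — rule 5 would then fail for every completion. It is adverb.
Word 7 cannot be noun — rule 1 would then fail for every completion. It is adjective.
Word 8 cannot be adverb — rule 2 would then fail for every completion. It is noun.
Word 2 cannot be adverb — rule 2 would then fail for every completion. It is noun.
That leaves exactly one tagging: adverb noun adjective adverb noun adjective adjective noun.
Rule-by-rule: rule 1 holds; rule 2 holds; rule 3 holds; rule 4 holds; rule 5 holds.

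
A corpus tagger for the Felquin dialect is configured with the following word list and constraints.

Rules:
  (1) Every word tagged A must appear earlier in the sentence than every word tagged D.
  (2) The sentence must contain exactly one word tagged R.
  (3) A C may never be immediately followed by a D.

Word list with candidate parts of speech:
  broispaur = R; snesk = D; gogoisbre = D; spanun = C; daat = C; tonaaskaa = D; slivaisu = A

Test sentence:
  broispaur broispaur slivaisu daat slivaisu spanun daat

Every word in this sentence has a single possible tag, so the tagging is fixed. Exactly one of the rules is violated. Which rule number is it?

Fixed tagging: R R A C A C C.
Rule check: R1 pass, R2 fail, R3 pass.
Only rule 2 fails.

2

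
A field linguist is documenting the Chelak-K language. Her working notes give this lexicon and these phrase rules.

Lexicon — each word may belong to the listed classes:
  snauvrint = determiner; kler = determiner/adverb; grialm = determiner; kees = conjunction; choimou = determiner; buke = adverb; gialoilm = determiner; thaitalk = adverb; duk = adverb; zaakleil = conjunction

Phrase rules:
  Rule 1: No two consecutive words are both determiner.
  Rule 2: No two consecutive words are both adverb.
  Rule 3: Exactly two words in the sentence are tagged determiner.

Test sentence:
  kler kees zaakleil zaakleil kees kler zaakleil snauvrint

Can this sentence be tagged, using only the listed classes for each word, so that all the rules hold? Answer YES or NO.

Candidates per position — 1:kler {determiner,adverb}; 2:kees {conjunction}; 3:zaakleil {conjunction}; 4:zaakleil {conjunction}; 5:kees {conjunction}; 6:kler {determiner,adverb}; 7:zaakleil {conjunction}; 8:snauvrint {determiner}.
One satisfying assignment: determiner conjunction conjunction conjunction conjunction adverb conjunction determiner.
Checking: rule 1 ok; rule 2 ok; rule 3 ok.

YES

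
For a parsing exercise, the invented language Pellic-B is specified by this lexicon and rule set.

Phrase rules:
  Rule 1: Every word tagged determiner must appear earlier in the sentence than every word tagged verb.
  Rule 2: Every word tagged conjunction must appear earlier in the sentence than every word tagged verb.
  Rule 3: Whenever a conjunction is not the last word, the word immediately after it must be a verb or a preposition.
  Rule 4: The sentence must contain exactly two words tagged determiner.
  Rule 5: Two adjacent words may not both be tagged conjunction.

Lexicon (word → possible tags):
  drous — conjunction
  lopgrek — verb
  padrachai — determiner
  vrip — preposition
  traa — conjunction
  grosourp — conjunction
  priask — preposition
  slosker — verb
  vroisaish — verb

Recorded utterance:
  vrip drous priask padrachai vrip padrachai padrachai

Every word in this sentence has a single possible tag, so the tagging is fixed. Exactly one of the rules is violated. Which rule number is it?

4

Fixed tagging: preposition conjunction preposition determiner preposition determiner determiner.
Rule check: R1 pass, R2 pass, R3 pass, R4 fail, R5 pass.
Only rule 4 fails.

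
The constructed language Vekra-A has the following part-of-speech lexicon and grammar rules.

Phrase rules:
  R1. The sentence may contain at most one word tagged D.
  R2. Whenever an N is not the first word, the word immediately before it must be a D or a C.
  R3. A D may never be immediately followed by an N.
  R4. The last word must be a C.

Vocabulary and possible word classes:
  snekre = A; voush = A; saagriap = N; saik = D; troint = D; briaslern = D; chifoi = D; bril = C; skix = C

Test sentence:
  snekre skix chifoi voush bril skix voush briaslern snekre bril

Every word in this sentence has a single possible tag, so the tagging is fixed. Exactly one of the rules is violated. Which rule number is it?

1

Fixed tagging: A C D A C C A D A C.
Rule check: R1 ✗, R2 ✓, R3 ✓, R4 ✓.
Only rule 1 fails.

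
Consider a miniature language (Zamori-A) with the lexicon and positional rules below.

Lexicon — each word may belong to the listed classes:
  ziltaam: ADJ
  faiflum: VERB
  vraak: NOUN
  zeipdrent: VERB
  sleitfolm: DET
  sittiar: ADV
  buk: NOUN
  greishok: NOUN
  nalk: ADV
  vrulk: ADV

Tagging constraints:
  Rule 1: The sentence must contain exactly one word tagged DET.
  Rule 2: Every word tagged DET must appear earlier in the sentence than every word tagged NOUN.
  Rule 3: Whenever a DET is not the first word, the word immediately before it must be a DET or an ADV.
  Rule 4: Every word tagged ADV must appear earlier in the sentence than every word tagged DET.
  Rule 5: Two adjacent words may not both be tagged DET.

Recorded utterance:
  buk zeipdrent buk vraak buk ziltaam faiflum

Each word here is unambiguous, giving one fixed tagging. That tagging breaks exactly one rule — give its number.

Fixed tagging: NOUN VERB NOUN NOUN NOUN ADJ VERB.
Rule check: R1 fails, R2 ok, R3 ok, R4 ok, R5 ok.
Only rule 1 fails.

1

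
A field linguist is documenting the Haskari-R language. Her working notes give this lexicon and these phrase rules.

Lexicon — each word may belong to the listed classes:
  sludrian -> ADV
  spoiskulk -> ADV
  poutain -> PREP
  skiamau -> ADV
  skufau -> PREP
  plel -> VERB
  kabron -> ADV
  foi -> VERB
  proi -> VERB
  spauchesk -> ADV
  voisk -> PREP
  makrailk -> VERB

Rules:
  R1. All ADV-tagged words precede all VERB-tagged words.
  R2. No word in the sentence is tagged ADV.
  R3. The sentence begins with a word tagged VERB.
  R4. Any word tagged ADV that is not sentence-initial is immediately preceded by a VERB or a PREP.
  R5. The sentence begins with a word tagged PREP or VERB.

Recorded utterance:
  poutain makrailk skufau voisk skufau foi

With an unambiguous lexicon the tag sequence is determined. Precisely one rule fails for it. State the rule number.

Fixed tagging: PREP VERB PREP PREP PREP VERB.
Applying the rules: R1 ok, R2 ok, R3 fails, R4 ok, R5 ok.
Only rule 3 fails.

3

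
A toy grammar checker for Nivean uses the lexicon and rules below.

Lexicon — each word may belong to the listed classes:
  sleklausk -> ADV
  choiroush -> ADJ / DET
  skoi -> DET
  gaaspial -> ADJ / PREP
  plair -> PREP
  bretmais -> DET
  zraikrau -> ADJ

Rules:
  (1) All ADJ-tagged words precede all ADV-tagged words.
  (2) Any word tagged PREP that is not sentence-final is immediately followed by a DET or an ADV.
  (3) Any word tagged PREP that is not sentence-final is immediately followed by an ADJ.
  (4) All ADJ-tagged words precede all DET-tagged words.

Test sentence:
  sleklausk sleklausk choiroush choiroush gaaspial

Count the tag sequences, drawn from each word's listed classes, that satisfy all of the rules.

1

Candidates per position — 1:sleklausk {ADV}; 2:sleklausk {ADV}; 3:choiroush {ADJ,DET}; 4:choiroush {ADJ,DET}; 5:gaaspial {ADJ,PREP}.
There are 8 candidate sequences in total.
The sequences that satisfy every rule: ADV ADV DET DET PREP.
Count = 1.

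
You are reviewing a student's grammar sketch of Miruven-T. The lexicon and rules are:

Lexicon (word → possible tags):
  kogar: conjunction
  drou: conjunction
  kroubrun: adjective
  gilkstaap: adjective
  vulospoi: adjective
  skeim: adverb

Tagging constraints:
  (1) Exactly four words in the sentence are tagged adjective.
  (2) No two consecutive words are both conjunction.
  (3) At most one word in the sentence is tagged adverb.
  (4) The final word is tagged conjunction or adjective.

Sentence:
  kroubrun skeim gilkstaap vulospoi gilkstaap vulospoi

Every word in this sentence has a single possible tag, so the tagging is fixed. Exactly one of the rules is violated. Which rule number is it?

Fixed tagging: adjective adverb adjective adjective adjective adjective.
Rule check: R1 fails, R2 ok, R3 ok, R4 ok.
Only rule 1 fails.

1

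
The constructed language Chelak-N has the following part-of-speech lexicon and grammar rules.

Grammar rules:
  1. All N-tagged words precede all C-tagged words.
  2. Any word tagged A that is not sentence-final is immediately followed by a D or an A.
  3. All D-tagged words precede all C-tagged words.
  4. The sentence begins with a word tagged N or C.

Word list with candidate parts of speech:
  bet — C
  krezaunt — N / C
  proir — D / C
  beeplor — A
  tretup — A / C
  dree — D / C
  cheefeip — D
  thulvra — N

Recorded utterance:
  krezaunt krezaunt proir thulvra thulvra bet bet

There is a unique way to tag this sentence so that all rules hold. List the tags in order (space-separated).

Candidates per position — 1:krezaunt {N,C}; 2:krezaunt {N,C}; 3:proir {D,C}; 4:thulvra {N}; 5:thulvra {N}; 6:bet {C}; 7:bet {C}.
At position 1, choosing C makes rule 1 impossible to satisfy; hence N.
At position 2, choosing C makes rule 1 impossible to satisfy; hence N.
At position 3, choosing C makes rule 1 impossible to satisfy; hence D.
So the tagging must be: N N D N N C C.
Checking: rule 1 ok; rule 2 ok; rule 3 ok; rule 4 ok.

N N D N N C C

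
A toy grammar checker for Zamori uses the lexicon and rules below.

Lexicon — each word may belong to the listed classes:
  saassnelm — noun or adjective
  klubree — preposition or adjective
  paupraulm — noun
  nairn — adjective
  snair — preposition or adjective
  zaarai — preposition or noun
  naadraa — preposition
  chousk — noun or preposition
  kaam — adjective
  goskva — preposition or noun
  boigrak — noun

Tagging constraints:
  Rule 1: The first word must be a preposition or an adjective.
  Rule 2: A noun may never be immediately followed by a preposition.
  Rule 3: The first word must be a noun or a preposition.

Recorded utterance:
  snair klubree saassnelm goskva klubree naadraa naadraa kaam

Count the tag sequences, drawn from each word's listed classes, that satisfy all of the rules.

8

Candidates per position — 1:snair {preposition,adjective}; 2:klubree {preposition,adjective}; 3:saassnelm {noun,adjective}; 4:goskva {preposition,noun}; 5:klubree {preposition,adjective}; 6:naadraa {preposition}; 7:naadraa {preposition}; 8:kaam {adjective}.
There are 32 candidate sequences in total.
Checking each against the rules leaves 8 sequences.
Count = 8.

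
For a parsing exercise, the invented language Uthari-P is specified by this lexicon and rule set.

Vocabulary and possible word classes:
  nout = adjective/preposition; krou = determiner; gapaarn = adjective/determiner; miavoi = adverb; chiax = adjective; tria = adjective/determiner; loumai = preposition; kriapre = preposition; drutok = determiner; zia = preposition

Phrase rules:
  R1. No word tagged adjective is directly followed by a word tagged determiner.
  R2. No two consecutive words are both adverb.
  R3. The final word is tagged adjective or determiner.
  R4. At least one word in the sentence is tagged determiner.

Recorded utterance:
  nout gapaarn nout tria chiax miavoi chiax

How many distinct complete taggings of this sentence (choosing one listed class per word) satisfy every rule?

Candidates per position — 1:nout {adjective,preposition}; 2:gapaarn {adjective,determiner}; 3:nout {adjective,preposition}; 4:tria {adjective,determiner}; 5:chiax {adjective}; 6:miavoi {adverb}; 7:chiax {adjective}.
There are 16 candidate sequences in total.
The sequences that satisfy every rule: adjective adjective preposition determiner adjective adverb adjective; preposition adjective preposition determiner adjective adverb adjective; preposition determiner adjective adjective adjective adverb adjective; preposition determiner preposition adjective adjective adverb adjective; preposition determiner preposition determiner adjective adverb adjective.
Count = 5.

5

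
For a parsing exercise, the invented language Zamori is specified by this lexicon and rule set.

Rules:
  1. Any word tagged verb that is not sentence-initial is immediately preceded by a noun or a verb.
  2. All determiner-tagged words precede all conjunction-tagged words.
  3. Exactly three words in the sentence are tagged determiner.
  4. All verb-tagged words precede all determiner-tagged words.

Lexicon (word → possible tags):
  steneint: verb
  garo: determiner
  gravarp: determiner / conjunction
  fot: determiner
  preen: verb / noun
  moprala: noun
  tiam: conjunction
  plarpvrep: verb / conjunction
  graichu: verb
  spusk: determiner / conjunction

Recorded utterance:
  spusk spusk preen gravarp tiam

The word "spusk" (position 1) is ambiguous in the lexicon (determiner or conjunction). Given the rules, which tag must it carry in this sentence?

Candidates per position — 1:spusk {determiner,conjunction}; 2:spusk {determiner,conjunction}; 3:preen {verb,noun}; 4:gravarp {determiner,conjunction}; 5:tiam {conjunction}.
At position 1, choosing conjunction makes rule 3 impossible to satisfy; hence determiner.
At position 2, choosing conjunction makes rule 3 impossible to satisfy; hence determiner.
At position 3, choosing verb makes rule 1 impossible to satisfy; hence noun.
At position 4, choosing conjunction makes rule 3 impossible to satisfy; hence determiner.
The unique satisfying tagging is: determiner determiner noun determiner conjunction.
Checking: rule 1 holds; rule 2 holds; rule 3 holds; rule 4 holds.

determiner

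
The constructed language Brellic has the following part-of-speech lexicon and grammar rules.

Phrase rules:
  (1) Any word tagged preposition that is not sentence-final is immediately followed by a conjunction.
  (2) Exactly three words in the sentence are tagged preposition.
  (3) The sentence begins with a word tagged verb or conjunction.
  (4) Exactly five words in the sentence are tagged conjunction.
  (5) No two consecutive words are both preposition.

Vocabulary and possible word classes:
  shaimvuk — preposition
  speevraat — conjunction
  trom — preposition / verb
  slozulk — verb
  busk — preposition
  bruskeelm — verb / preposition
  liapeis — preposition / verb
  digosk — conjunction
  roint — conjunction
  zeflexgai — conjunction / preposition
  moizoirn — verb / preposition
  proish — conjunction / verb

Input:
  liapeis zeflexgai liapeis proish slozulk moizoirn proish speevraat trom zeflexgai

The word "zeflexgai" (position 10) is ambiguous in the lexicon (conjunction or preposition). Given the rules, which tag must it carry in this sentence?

Candidates per position — 1:liapeis {preposition,verb}; 2:zeflexgai {conjunction,preposition}; 3:liapeis {preposition,verb}; 4:proish {conjunction,verb}; 5:slozulk {verb}; 6:moizoirn {verb,preposition}; 7:proish {conjunction,verb}; 8:speevraat {conjunction}; 9:trom {preposition,verb}; 10:zeflexgai {conjunction,preposition}.
Position 1: preposition is ruled out by rule 3; that leaves verb.
Position 2: preposition is ruled out by rule 1; that leaves conjunction.
Position 4: verb is ruled out by rule 4; that leaves conjunction.
Position 7: verb is ruled out by rule 4; that leaves conjunction.
Position 10: preposition is ruled out by rule 4; that leaves conjunction.
Position 3: verb is ruled out by rule 2; that leaves preposition.
Position 6: verb is ruled out by rule 2; that leaves preposition.
Position 9: verb is ruled out by rule 2; that leaves preposition.
That leaves exactly one tagging: verb conjunction preposition conjunction verb preposition conjunction conjunction preposition conjunction.
Verifying each rule — rule 1 satisfied; rule 2 satisfied; rule 3 satisfied; rule 4 satisfied; rule 5 satisfied.

conjunction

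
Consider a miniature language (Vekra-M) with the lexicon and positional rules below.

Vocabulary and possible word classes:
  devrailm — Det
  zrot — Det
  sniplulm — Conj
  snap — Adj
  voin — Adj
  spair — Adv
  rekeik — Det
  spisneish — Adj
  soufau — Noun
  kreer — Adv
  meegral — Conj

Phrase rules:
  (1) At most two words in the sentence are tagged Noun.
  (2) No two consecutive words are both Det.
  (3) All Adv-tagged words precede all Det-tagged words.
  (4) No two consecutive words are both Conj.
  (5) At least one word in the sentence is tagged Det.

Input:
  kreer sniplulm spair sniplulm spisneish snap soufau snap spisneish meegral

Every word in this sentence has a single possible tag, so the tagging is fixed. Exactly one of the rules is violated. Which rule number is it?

Fixed tagging: Adv Conj Adv Conj Adj Adj Noun Adj Adj Conj.
Rule check: R1 ok, R2 ok, R3 ok, R4 ok, R5 fails.
Only rule 5 fails.

5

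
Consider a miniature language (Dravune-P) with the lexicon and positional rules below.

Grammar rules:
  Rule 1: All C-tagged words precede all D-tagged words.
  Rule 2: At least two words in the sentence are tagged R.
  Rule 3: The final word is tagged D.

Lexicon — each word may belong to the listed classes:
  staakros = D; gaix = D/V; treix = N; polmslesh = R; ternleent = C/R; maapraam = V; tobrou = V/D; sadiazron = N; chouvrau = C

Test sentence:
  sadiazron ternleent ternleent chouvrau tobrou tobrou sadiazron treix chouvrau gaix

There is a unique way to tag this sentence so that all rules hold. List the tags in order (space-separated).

N R R C V V N N C D

Candidates per position — 1:sadiazron {N}; 2:ternleent {C,R}; 3:ternleent {C,R}; 4:chouvrau {C}; 5:tobrou {V,D}; 6:tobrou {V,D}; 7:sadiazron {N}; 8:treix {N}; 9:chouvrau {C}; 10:gaix {D,V}.
Word 2 cannot be C — rule 2 would then fail for every completion. It is R.
Word 3 cannot be C — rule 2 would then fail for every completion. It is R.
Word 5 cannot be D — rule 1 would then fail for every completion. It is V.
Word 6 cannot be D — rule 1 would then fail for every completion. It is V.
Word 10 cannot be V — rule 3 would then fail for every completion. It is D.
The unique satisfying tagging is: N R R C V V N N C D.
Verifying each rule — rule 1 holds; rule 2 holds; rule 3 holds.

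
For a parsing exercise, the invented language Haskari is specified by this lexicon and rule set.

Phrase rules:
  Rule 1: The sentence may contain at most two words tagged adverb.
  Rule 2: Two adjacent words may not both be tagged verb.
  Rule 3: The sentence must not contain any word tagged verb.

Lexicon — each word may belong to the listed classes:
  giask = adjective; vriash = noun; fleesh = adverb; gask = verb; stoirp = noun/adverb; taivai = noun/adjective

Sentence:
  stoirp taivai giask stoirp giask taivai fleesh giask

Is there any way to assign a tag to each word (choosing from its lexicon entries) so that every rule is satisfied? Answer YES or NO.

YES

Candidates per position — 1:stoirp {noun,adverb}; 2:taivai {noun,adjective}; 3:giask {adjective}; 4:stoirp {noun,adverb}; 5:giask {adjective}; 6:taivai {noun,adjective}; 7:fleesh {adverb}; 8:giask {adjective}.
One satisfying assignment: adverb noun adjective noun adjective noun adverb adjective.
Checking: rule 1 ok; rule 2 ok; rule 3 ok.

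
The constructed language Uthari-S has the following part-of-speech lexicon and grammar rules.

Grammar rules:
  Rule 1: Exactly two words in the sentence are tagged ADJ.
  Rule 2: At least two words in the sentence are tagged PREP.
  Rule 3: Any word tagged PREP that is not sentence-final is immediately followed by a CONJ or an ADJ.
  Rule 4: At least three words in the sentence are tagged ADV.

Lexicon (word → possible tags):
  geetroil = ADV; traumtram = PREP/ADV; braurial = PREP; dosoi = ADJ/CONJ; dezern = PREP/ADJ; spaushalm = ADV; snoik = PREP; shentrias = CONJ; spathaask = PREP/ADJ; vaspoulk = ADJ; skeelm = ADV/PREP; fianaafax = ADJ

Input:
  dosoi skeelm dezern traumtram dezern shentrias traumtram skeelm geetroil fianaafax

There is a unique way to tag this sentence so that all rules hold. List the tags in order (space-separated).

CONJ PREP ADJ ADV PREP CONJ ADV ADV ADV ADJ

Candidates per position — 1:dosoi {ADJ,CONJ}; 2:skeelm {ADV,PREP}; 3:dezern {PREP,ADJ}; 4:traumtram {PREP,ADV}; 5:dezern {PREP,ADJ}; 6:shentrias {CONJ}; 7:traumtram {PREP,ADV}; 8:skeelm {ADV,PREP}; 9:geetroil {ADV}; 10:fianaafax {ADJ}.
If word 3 were PREP, no tagging could satisfy rule 3; so word 3 is ADJ.
If word 5 were ADJ, no tagging could satisfy rule 1; so word 5 is PREP.
If word 7 were PREP, no tagging could satisfy rule 3; so word 7 is ADV.
If word 8 were PREP, no tagging could satisfy rule 3; so word 8 is ADV.
If word 1 were ADJ, no tagging could satisfy rule 1; so word 1 is CONJ.
If word 4 were PREP, no tagging could satisfy rule 3; so word 4 is ADV.
If word 2 were ADV, no tagging could satisfy rule 2; so word 2 is PREP.
That leaves exactly one tagging: CONJ PREP ADJ ADV PREP CONJ ADV ADV ADV ADJ.
Check: rule 1 holds; rule 2 holds; rule 3 holds; rule 4 holds.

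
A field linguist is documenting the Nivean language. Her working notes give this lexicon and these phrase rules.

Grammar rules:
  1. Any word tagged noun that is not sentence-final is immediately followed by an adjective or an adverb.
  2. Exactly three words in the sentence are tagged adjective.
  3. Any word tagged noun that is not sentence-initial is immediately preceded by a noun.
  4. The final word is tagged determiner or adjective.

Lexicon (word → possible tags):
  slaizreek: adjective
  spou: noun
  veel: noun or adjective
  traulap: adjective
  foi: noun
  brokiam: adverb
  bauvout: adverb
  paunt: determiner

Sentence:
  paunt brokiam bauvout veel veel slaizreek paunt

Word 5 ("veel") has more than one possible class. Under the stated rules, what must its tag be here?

Candidates per position — 1:paunt {determiner}; 2:brokiam {adverb}; 3:bauvout {adverb}; 4:veel {noun,adjective}; 5:veel {noun,adjective}; 6:slaizreek {adjective}; 7:paunt {determiner}.
If word 4 were noun, no tagging could satisfy rule 2; so word 4 is adjective.
If word 5 were noun, no tagging could satisfy rule 2; so word 5 is adjective.
The unique satisfying tagging is: determiner adverb adverb adjective adjective adjective determiner.
Check: rule 1 satisfied; rule 2 satisfied; rule 3 satisfied; rule 4 satisfied.

adjective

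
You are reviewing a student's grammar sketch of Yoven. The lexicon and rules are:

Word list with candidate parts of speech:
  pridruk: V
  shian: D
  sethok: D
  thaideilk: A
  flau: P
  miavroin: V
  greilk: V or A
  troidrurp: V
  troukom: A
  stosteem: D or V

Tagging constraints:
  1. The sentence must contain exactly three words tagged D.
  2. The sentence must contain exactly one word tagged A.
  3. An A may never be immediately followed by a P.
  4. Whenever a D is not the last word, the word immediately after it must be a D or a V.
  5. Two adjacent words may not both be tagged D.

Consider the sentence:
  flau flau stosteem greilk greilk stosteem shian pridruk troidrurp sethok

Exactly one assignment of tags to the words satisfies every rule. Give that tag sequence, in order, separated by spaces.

Candidates per position — 1:flau {P}; 2:flau {P}; 3:stosteem {D,V}; 4:greilk {V,A}; 5:greilk {V,A}; 6:stosteem {D,V}; 7:shian {D}; 8:pridruk {V}; 9:troidrurp {V}; 10:sethok {D}.
At position 6, choosing D makes rule 5 impossible to satisfy; hence V.
At position 3, choosing V makes rule 1 impossible to satisfy; hence D.
At position 4, choosing A makes rule 4 impossible to satisfy; hence V.
At position 5, choosing V makes rule 2 impossible to satisfy; hence A.
That leaves exactly one tagging: P P D V A V D V V D.
Checking: rule 1 satisfied; rule 2 satisfied; rule 3 satisfied; rule 4 satisfied; rule 5 satisfied.

P P D V A V D V V D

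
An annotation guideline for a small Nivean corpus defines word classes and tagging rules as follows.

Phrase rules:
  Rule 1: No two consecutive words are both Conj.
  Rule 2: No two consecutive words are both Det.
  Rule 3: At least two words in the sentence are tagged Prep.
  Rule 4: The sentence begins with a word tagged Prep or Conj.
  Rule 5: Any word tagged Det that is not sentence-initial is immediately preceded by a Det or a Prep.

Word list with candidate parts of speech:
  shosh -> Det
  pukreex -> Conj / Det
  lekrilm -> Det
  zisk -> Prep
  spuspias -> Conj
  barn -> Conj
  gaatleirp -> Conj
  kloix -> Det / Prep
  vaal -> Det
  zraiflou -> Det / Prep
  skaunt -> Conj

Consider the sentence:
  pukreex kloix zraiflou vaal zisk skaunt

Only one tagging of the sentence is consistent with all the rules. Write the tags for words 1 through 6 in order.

Candidates per position — 1:pukreex {Conj,Det}; 2:kloix {Det,Prep}; 3:zraiflou {Det,Prep}; 4:vaal {Det}; 5:zisk {Prep}; 6:skaunt {Conj}.
Position 1: Det is ruled out by rule 4; that leaves Conj.
Position 2: Det is ruled out by rule 5; that leaves Prep.
Position 3: Det is ruled out by rule 2; that leaves Prep.
That leaves exactly one tagging: Conj Prep Prep Det Prep Conj.
Rule-by-rule: rule 1 ✓; rule 2 ✓; rule 3 ✓; rule 4 ✓; rule 5 ✓.

Conj Prep Prep Det Prep Conj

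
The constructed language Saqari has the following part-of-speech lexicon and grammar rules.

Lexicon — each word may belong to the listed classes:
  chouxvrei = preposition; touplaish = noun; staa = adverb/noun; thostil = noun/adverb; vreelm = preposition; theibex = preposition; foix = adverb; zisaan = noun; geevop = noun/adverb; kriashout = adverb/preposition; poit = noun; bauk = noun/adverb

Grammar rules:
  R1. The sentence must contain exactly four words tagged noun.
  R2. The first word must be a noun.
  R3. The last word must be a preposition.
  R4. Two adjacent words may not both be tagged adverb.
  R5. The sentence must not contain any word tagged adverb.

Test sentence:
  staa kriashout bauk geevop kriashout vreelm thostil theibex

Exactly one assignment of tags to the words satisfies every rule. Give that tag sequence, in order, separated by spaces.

Candidates per position — 1:staa {adverb,noun}; 2:kriashout {adverb,preposition}; 3:bauk {noun,adverb}; 4:geevop {noun,adverb}; 5:kriashout {adverb,preposition}; 6:vreelm {preposition}; 7:thostil {noun,adverb}; 8:theibex {preposition}.
At position 1, choosing adverb makes rule 1 impossible to satisfy; hence noun.
At position 2, choosing adverb makes rule 5 impossible to satisfy; hence preposition.
At position 3, choosing adverb makes rule 1 impossible to satisfy; hence noun.
At position 4, choosing adverb makes rule 1 impossible to satisfy; hence noun.
At position 5, choosing adverb makes rule 5 impossible to satisfy; hence preposition.
At position 7, choosing adverb makes rule 1 impossible to satisfy; hence noun.
The unique satisfying tagging is: noun preposition noun noun preposition preposition noun preposition.
Verifying each rule — rule 1 ✓; rule 2 ✓; rule 3 ✓; rule 4 ✓; rule 5 ✓.

noun preposition noun noun preposition preposition noun preposition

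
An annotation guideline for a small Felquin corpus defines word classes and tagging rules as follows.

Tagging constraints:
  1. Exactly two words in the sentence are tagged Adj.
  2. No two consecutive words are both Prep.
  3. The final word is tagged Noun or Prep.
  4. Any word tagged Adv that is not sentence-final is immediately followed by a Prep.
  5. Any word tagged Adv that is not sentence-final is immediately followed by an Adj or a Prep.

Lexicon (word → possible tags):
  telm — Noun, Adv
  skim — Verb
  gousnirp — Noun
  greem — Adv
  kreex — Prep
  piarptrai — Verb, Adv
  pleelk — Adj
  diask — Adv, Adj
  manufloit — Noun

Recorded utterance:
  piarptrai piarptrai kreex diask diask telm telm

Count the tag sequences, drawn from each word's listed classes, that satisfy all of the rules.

2

Candidates per position — 1:piarptrai {Verb,Adv}; 2:piarptrai {Verb,Adv}; 3:kreex {Prep}; 4:diask {Adv,Adj}; 5:diask {Adv,Adj}; 6:telm {Noun,Adv}; 7:telm {Noun,Adv}.
There are 64 candidate sequences in total.
The sequences that satisfy every rule: Verb Verb Prep Adj Adj Noun Noun; Verb Adv Prep Adj Adj Noun Noun.
Count = 2.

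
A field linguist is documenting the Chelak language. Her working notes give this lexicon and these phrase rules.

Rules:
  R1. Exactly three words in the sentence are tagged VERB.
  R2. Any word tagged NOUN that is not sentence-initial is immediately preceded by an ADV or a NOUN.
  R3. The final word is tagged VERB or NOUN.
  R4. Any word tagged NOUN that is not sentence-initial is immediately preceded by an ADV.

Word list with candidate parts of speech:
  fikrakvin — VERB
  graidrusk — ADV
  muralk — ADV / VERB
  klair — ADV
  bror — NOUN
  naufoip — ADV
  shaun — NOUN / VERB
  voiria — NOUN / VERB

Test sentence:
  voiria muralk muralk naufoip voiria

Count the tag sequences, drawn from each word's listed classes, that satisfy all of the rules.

Candidates per position — 1:voiria {NOUN,VERB}; 2:muralk {ADV,VERB}; 3:muralk {ADV,VERB}; 4:naufoip {ADV}; 5:voiria {NOUN,VERB}.
There are 16 candidate sequences in total.
The sequences that satisfy every rule: NOUN VERB VERB ADV VERB; VERB ADV VERB ADV VERB; VERB VERB ADV ADV VERB; VERB VERB VERB ADV NOUN.
Count = 4.

4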